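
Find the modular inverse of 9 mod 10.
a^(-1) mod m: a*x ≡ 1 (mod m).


Use the extended Euclidean algorithm on (10, 9); each row r = 10*s + 9*t:
r=10, s=1, t=0
r=9, s=0, t=1
q=1: r=1, s=1, t=-1   [10*(1) + 9*(-1) = 1]
q=9: r=0, s=-9, t=10   [10*(-9) + 9*(10) = 0]
GCD = 1 with t = -1, so 9*(-1) ≡ 1 (mod 10)
Inverse = -1 mod 10 = 9
Check: 9 * 9 = 81 ≡ 1 (mod 10)

9^(-1) ≡ 9 (mod 10)


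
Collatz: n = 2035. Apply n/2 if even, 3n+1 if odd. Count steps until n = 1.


2035 → 6106 → 3053 → 9160 → 4580 → 2290 → 1145 → 3436 → 1718 → 859 → 2578 → 1289 → 3868 → 1934 → 967 → 2902 → 1451 → 4354 → 2177 → 6532 → 3266 → 1633 → 4900 → 2450 → 1225 → 3676 → 1838 → 919 → 2758 → 1379 → 4138 → 2069 → 6208 → 3104 → 1552 → 776 → 388 → 194 → 97 → 292 → 146 → 73 → 220 → 110 → 55 → 166 → 83 → 250 → 125 → 376 → 188 → 94 → 47 → 142 → 71 → 214 → 107 → 322 → 161 → 484 → 242 → 121 → 364 → 182 → 91 → 274 → 137 → 412 → 206 → 103 → 310 → 155 → 466 → 233 → 700 → 350 → 175 → 526 → 263 → 790 → 395 → 1186 → 593 → 1780 → 890 → 445 → 1336 → 668 → 334 → 167 → 502 → 251 → 754 → 377 → 1132 → 566 → 283 → 850 → 425 → 1276 → 638 → 319 → 958 → 479 → 1438 → 719 → 2158 → 1079 → 3238 → 1619 → 4858 → 2429 → 7288 → 3644 → 1822 → 911 → 2734 → 1367 → 4102 → 2051 → 6154 → 3077 → 9232 → 4616 → 2308 → 1154 → 577 → 1732 → 866 → 433 → 1300 → 650 → 325 → 976 → 488 → 244 → 122 → 61 → 184 → 92 → 46 → 23 → 70 → 35 → 106 → 53 → 160 → 80 → 40 → 20 → 10 → 5 → 16 → 8 → 4 → 2 → 1
Total steps = 156

156 steps


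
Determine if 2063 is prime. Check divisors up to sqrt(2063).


Check divisors up to sqrt(2063) = 45.4203
No divisors found.
2063 is prime.

Yes, 2063 is prime


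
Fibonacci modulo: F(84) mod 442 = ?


F(k) mod 442 for k=1..84:
1, 1, 2, 3, 5, 8, 13, 21, 34, 55, 89, 144, 233, 377, 168, 103, 271, 374, 203, 135, 338, 31, 369, 400, 327, 285, 170, 13, 183, 196, 379, 133, 70, 203, 273, 34, 307, 341, 206, 105, 311, 416, 285, 259, 102, 361, 21, 382, 403, 343, 304, 205, 67, 272, 339, 169, 66, 235, 301, 94, 395, 47, 0, 47, 47, 94, 141, 235, 376, 169, 103, 272, 375, 205, 138, 343, 39, 382, 421, 361, 340, 259, 157, 416
F(84) mod 442 = 416


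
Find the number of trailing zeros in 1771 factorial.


floor(1771/5) = 354
floor(1771/25) = 70
floor(1771/125) = 14
floor(1771/625) = 2
Total = 440

440 trailing zeros


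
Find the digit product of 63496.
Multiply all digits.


6 × 3 × 4 × 9 × 6 = 3888


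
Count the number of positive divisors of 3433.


3433 = 3433^1
d(3433) = (1+1) = 2

2 divisors


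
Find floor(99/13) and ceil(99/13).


99/13 = 7.6154
floor = 7
ceil = 8

floor = 7, ceil = 8


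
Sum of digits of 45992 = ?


4 + 5 + 9 + 9 + 2 = 29


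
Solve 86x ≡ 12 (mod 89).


GCD(86, 89) = 1, unique solution
a^(-1) mod 89 = 59
x = 59 * 12 mod 89 = 85

x ≡ 85 (mod 89)


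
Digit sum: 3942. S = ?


3 + 9 + 4 + 2 = 18


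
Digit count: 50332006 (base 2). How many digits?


50332006 in base 2 = 11000000000000000101100110
Number of digits = 26

26 digits (base 2)


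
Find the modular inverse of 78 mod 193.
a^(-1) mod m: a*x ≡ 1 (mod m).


Use the extended Euclidean algorithm on (193, 78); each row r = 193*s + 78*t:
r=193, s=1, t=0
r=78, s=0, t=1
q=2: r=37, s=1, t=-2   [193*(1) + 78*(-2) = 37]
q=2: r=4, s=-2, t=5   [193*(-2) + 78*(5) = 4]
q=9: r=1, s=19, t=-47   [193*(19) + 78*(-47) = 1]
q=4: r=0, s=-78, t=193   [193*(-78) + 78*(193) = 0]
GCD = 1 with t = -47, so 78*(-47) ≡ 1 (mod 193)
Inverse = -47 mod 193 = 146
Check: 78 * 146 = 11388 ≡ 1 (mod 193)

78^(-1) ≡ 146 (mod 193)


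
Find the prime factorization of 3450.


3450 / 2 = 1725
1725 / 3 = 575
575 / 5 = 115
115 / 5 = 23
23 / 23 = 1
3450 = 2 × 3 × 5^2 × 23


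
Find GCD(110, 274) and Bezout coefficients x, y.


Tabular extended Euclidean (each row: r = 110*s + 274*t):
r=110, s=1, t=0
r=274, s=0, t=1
q=0: r=110, s=1, t=0   [110*(1) + 274*(0) = 110]
q=2: r=54, s=-2, t=1   [110*(-2) + 274*(1) = 54]
q=2: r=2, s=5, t=-2   [110*(5) + 274*(-2) = 2]
q=27: r=0, s=-137, t=55   [110*(-137) + 274*(55) = 0]
GCD = 2; from the row with r=2: x=5, y=-2
Check: 110*(5) + 274*(-2) = 550 - 548 = 2

GCD = 2, x = 5, y = -2


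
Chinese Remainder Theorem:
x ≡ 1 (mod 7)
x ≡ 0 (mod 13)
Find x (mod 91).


M = 7*13 = 91
M1 = M/7 = 13, M2 = M/13 = 7
M1^(-1) mod 7 = 6, M2^(-1) mod 13 = 2
x = 1*13*6 + 0*7*2 = 78
78 mod 91 = 78
Check: 78 mod 7 = 1 ✓, 78 mod 13 = 0 ✓

x ≡ 78 (mod 91)


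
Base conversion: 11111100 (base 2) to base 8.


11111100 (base 2) = 252 (decimal)
252 (decimal) = 374 (base 8)


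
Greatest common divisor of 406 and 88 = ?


406 = 4 * 88 + 54
88 = 1 * 54 + 34
54 = 1 * 34 + 20
34 = 1 * 20 + 14
20 = 1 * 14 + 6
14 = 2 * 6 + 2
6 = 3 * 2 + 0
GCD = 2


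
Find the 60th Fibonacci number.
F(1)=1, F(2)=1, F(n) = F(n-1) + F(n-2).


Sequence: 1, 1, 2, 3, 5, 8, 13, 21, 34, 55, 89, 144, 233, 377, 610, 987, 1597, 2584, 4181, 6765, 10946, 17711, 28657, 46368, 75025, 121393, 196418, 317811, 514229, 832040, 1346269, 2178309, 3524578, 5702887, 9227465, 14930352, 24157817, 39088169, 63245986, 102334155, 165580141, 267914296, 433494437, 701408733, 1134903170, 1836311903, 2971215073, 4807526976, 7778742049, 12586269025, 20365011074, 32951280099, 53316291173, 86267571272, 139583862445, 225851433717, 365435296162, 591286729879, 956722026041, 1548008755920
F(60) = 1548008755920


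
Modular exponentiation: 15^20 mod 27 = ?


15^1 mod 27 = 15
15^2 mod 27 = 9
15^3 mod 27 = 0
15^4 mod 27 = 0
15^5 mod 27 = 0
15^6 mod 27 = 0
15^7 mod 27 = 0
15^8 mod 27 = 0
15^9 mod 27 = 0
15^10 mod 27 = 0
15^11 mod 27 = 0
15^12 mod 27 = 0
15^13 mod 27 = 0
15^14 mod 27 = 0
15^15 mod 27 = 0
15^16 mod 27 = 0
15^17 mod 27 = 0
15^18 mod 27 = 0
15^19 mod 27 = 0
15^20 mod 27 = 0


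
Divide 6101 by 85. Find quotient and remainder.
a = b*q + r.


6101 = 85 * 71 + 66
Check: 6035 + 66 = 6101

q = 71, r = 66


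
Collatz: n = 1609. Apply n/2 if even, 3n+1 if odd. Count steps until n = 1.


1609 → 4828 → 2414 → 1207 → 3622 → 1811 → 5434 → 2717 → 8152 → 4076 → 2038 → 1019 → 3058 → 1529 → 4588 → 2294 → 1147 → 3442 → 1721 → 5164 → 2582 → 1291 → 3874 → 1937 → 5812 → 2906 → 1453 → 4360 → 2180 → 1090 → 545 → 1636 → 818 → 409 → 1228 → 614 → 307 → 922 → 461 → 1384 → 692 → 346 → 173 → 520 → 260 → 130 → 65 → 196 → 98 → 49 → 148 → 74 → 37 → 112 → 56 → 28 → 14 → 7 → 22 → 11 → 34 → 17 → 52 → 26 → 13 → 40 → 20 → 10 → 5 → 16 → 8 → 4 → 2 → 1
Total steps = 73

73 steps


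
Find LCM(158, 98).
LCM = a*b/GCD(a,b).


GCD(158, 98) = 2
LCM = 158*98/2 = 15484/2 = 7742

LCM = 7742


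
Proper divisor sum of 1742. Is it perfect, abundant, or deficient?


Proper divisors: 1, 2, 13, 26, 67, 134, 871
Sum = 1 + 2 + 13 + 26 + 67 + 134 + 871 = 1114
1114 < 1742 → deficient

s(1742) = 1114 (deficient)


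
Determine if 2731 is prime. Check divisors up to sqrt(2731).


Check divisors up to sqrt(2731) = 52.2590
No divisors found.
2731 is prime.

Yes, 2731 is prime


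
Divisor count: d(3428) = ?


3428 = 2^2 × 857^1
d(3428) = (2+1) × (1+1) = 6

6 divisors


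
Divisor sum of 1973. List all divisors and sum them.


Divisors of 1973: 1, 1973
Sum = 1 + 1973 = 1974

σ(1973) = 1974


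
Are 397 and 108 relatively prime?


Euclidean algorithm:
397 = 3 * 108 + 73
108 = 1 * 73 + 35
73 = 2 * 35 + 3
35 = 11 * 3 + 2
3 = 1 * 2 + 1
2 = 2 * 1 + 0
GCD(397, 108) = 1

Yes, coprime (GCD = 1)


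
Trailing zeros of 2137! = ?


floor(2137/5) = 427
floor(2137/25) = 85
floor(2137/125) = 17
floor(2137/625) = 3
Total = 532

532 trailing zeros


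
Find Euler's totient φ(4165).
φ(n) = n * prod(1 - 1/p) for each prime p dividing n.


4165 = 5 × 7^2 × 17
Prime factors: 5, 7, 17
φ(4165) = 4165 × (1-1/5) × (1-1/7) × (1-1/17)
= 4165 × 4/5 × 6/7 × 16/17 = 2688

φ(4165) = 2688


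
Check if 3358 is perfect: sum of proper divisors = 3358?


Proper divisors of 3358: 1, 2, 23, 46, 73, 146, 1679
Sum = 1 + 2 + 23 + 46 + 73 + 146 + 1679 = 1970

No, 3358 is not perfect (1970 ≠ 3358)


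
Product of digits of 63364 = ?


6 × 3 × 3 × 6 × 4 = 1296


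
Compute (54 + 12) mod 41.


54 + 12 = 66
66 mod 41 = 25


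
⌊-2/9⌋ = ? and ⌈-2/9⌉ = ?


-2/9 = -0.2222
floor = -1
ceil = 0

floor = -1, ceil = 0


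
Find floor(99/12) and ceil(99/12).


99/12 = 8.2500
floor = 8
ceil = 9

floor = 8, ceil = 9


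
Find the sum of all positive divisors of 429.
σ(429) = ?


Divisors of 429: 1, 3, 11, 13, 33, 39, 143, 429
Sum = 1 + 3 + 11 + 13 + 33 + 39 + 143 + 429 = 672

σ(429) = 672


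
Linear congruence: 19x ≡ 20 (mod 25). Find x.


GCD(19, 25) = 1, unique solution
a^(-1) mod 25 = 4
x = 4 * 20 mod 25 = 5

x ≡ 5 (mod 25)


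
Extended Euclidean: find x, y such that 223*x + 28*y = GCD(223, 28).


Tabular extended Euclidean (each row: r = 223*s + 28*t):
r=223, s=1, t=0
r=28, s=0, t=1
q=7: r=27, s=1, t=-7   [223*(1) + 28*(-7) = 27]
q=1: r=1, s=-1, t=8   [223*(-1) + 28*(8) = 1]
q=27: r=0, s=28, t=-223   [223*(28) + 28*(-223) = 0]
GCD = 1; from the row with r=1: x=-1, y=8
Check: 223*(-1) + 28*(8) = -223 + 224 = 1

GCD = 1, x = -1, y = 8


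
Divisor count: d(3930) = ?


3930 = 2^1 × 3^1 × 5^1 × 131^1
d(3930) = (1+1) × (1+1) × (1+1) × (1+1) = 16

16 divisors


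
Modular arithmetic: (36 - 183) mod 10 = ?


36 - 183 = -147
-147 mod 10 = 3


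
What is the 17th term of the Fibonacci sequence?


Sequence: 1, 1, 2, 3, 5, 8, 13, 21, 34, 55, 89, 144, 233, 377, 610, 987, 1597
F(17) = 1597


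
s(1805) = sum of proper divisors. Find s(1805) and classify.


Proper divisors: 1, 5, 19, 95, 361
Sum = 1 + 5 + 19 + 95 + 361 = 481
481 < 1805 → deficient

s(1805) = 481 (deficient)


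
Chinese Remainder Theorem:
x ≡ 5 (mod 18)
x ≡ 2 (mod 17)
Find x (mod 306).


M = 18*17 = 306
M1 = M/18 = 17, M2 = M/17 = 18
M1^(-1) mod 18 = 17, M2^(-1) mod 17 = 1
x = 5*17*17 + 2*18*1 = 1481
1481 mod 306 = 257
Check: 257 mod 18 = 5 ✓, 257 mod 17 = 2 ✓

x ≡ 257 (mod 306)


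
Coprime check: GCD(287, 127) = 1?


Euclidean algorithm:
287 = 2 * 127 + 33
127 = 3 * 33 + 28
33 = 1 * 28 + 5
28 = 5 * 5 + 3
5 = 1 * 3 + 2
3 = 1 * 2 + 1
2 = 2 * 1 + 0
GCD(287, 127) = 1

Yes, coprime (GCD = 1)


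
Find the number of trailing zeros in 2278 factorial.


floor(2278/5) = 455
floor(2278/25) = 91
floor(2278/125) = 18
floor(2278/625) = 3
Total = 567

567 trailing zeros


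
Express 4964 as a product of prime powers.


4964 / 2 = 2482
2482 / 2 = 1241
1241 / 17 = 73
73 / 73 = 1
4964 = 2^2 × 17 × 73


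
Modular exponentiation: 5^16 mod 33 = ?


5^1 mod 33 = 5
5^2 mod 33 = 25
5^3 mod 33 = 26
5^4 mod 33 = 31
5^5 mod 33 = 23
5^6 mod 33 = 16
5^7 mod 33 = 14
5^8 mod 33 = 4
5^9 mod 33 = 20
5^10 mod 33 = 1
5^11 mod 33 = 5
5^12 mod 33 = 25
5^13 mod 33 = 26
5^14 mod 33 = 31
5^15 mod 33 = 23
5^16 mod 33 = 16


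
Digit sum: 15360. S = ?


1 + 5 + 3 + 6 + 0 = 15


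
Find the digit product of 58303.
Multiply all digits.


5 × 8 × 3 × 0 × 3 = 0


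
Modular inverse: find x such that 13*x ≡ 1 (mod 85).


Use the extended Euclidean algorithm on (85, 13); each row r = 85*s + 13*t:
r=85, s=1, t=0
r=13, s=0, t=1
q=6: r=7, s=1, t=-6   [85*(1) + 13*(-6) = 7]
q=1: r=6, s=-1, t=7   [85*(-1) + 13*(7) = 6]
q=1: r=1, s=2, t=-13   [85*(2) + 13*(-13) = 1]
q=6: r=0, s=-13, t=85   [85*(-13) + 13*(85) = 0]
GCD = 1 with t = -13, so 13*(-13) ≡ 1 (mod 85)
Inverse = -13 mod 85 = 72
Check: 13 * 72 = 936 ≡ 1 (mod 85)

13^(-1) ≡ 72 (mod 85)


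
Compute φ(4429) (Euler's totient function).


4429 = 43 × 103
Prime factors: 43, 103
φ(4429) = 4429 × (1-1/43) × (1-1/103)
= 4429 × 42/43 × 102/103 = 4284

φ(4429) = 4284


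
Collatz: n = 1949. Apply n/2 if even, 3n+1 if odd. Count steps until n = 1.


1949 → 5848 → 2924 → 1462 → 731 → 2194 → 1097 → 3292 → 1646 → 823 → 2470 → 1235 → 3706 → 1853 → 5560 → 2780 → 1390 → 695 → 2086 → 1043 → 3130 → 1565 → 4696 → 2348 → 1174 → 587 → 1762 → 881 → 2644 → 1322 → 661 → 1984 → 992 → 496 → 248 → 124 → 62 → 31 → 94 → 47 → 142 → 71 → 214 → 107 → 322 → 161 → 484 → 242 → 121 → 364 → 182 → 91 → 274 → 137 → 412 → 206 → 103 → 310 → 155 → 466 → 233 → 700 → 350 → 175 → 526 → 263 → 790 → 395 → 1186 → 593 → 1780 → 890 → 445 → 1336 → 668 → 334 → 167 → 502 → 251 → 754 → 377 → 1132 → 566 → 283 → 850 → 425 → 1276 → 638 → 319 → 958 → 479 → 1438 → 719 → 2158 → 1079 → 3238 → 1619 → 4858 → 2429 → 7288 → 3644 → 1822 → 911 → 2734 → 1367 → 4102 → 2051 → 6154 → 3077 → 9232 → 4616 → 2308 → 1154 → 577 → 1732 → 866 → 433 → 1300 → 650 → 325 → 976 → 488 → 244 → 122 → 61 → 184 → 92 → 46 → 23 → 70 → 35 → 106 → 53 → 160 → 80 → 40 → 20 → 10 → 5 → 16 → 8 → 4 → 2 → 1
Total steps = 143

143 steps


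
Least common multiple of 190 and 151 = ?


GCD(190, 151) = 1
LCM = 190*151/1 = 28690/1 = 28690

LCM = 28690


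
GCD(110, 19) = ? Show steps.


110 = 5 * 19 + 15
19 = 1 * 15 + 4
15 = 3 * 4 + 3
4 = 1 * 3 + 1
3 = 3 * 1 + 0
GCD = 1


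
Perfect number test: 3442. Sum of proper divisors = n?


Proper divisors of 3442: 1, 2, 1721
Sum = 1 + 2 + 1721 = 1724

No, 3442 is not perfect (1724 ≠ 3442)


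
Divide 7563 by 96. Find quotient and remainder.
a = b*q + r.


7563 = 96 * 78 + 75
Check: 7488 + 75 = 7563

q = 78, r = 75


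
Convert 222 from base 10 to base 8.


222 (base 10) = 222 (decimal)
222 (decimal) = 336 (base 8)


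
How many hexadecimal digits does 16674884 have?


16674884 in base 16 = FE7044
Number of digits = 6

6 digits (base 16)


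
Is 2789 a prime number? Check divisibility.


Check divisors up to sqrt(2789) = 52.8110
No divisors found.
2789 is prime.

Yes, 2789 is prime


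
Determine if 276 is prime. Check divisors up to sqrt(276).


276 / 2 = 138 (exact division)
276 is NOT prime.

No, 276 is not prime


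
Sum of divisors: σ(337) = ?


Divisors of 337: 1, 337
Sum = 1 + 337 = 338

σ(337) = 338


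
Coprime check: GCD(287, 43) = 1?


Euclidean algorithm:
287 = 6 * 43 + 29
43 = 1 * 29 + 14
29 = 2 * 14 + 1
14 = 14 * 1 + 0
GCD(287, 43) = 1

Yes, coprime (GCD = 1)


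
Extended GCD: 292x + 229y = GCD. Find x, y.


Tabular extended Euclidean (each row: r = 292*s + 229*t):
r=292, s=1, t=0
r=229, s=0, t=1
q=1: r=63, s=1, t=-1   [292*(1) + 229*(-1) = 63]
q=3: r=40, s=-3, t=4   [292*(-3) + 229*(4) = 40]
q=1: r=23, s=4, t=-5   [292*(4) + 229*(-5) = 23]
q=1: r=17, s=-7, t=9   [292*(-7) + 229*(9) = 17]
q=1: r=6, s=11, t=-14   [292*(11) + 229*(-14) = 6]
q=2: r=5, s=-29, t=37   [292*(-29) + 229*(37) = 5]
q=1: r=1, s=40, t=-51   [292*(40) + 229*(-51) = 1]
q=5: r=0, s=-229, t=292   [292*(-229) + 229*(292) = 0]
GCD = 1; from the row with r=1: x=40, y=-51
Check: 292*(40) + 229*(-51) = 11680 - 11679 = 1

GCD = 1, x = 40, y = -51


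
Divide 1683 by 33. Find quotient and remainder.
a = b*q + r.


1683 = 33 * 51 + 0
Check: 1683 + 0 = 1683

q = 51, r = 0


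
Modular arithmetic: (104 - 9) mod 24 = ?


104 - 9 = 95
95 mod 24 = 23


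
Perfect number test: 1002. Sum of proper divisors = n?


Proper divisors of 1002: 1, 2, 3, 6, 167, 334, 501
Sum = 1 + 2 + 3 + 6 + 167 + 334 + 501 = 1014

No, 1002 is not perfect (1014 ≠ 1002)


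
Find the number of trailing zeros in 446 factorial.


floor(446/5) = 89
floor(446/25) = 17
floor(446/125) = 3
Total = 109

109 trailing zeros


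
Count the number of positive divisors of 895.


895 = 5^1 × 179^1
d(895) = (1+1) × (1+1) = 4

4 divisors


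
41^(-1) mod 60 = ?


Use the extended Euclidean algorithm on (60, 41); each row r = 60*s + 41*t:
r=60, s=1, t=0
r=41, s=0, t=1
q=1: r=19, s=1, t=-1   [60*(1) + 41*(-1) = 19]
q=2: r=3, s=-2, t=3   [60*(-2) + 41*(3) = 3]
q=6: r=1, s=13, t=-19   [60*(13) + 41*(-19) = 1]
q=3: r=0, s=-41, t=60   [60*(-41) + 41*(60) = 0]
GCD = 1 with t = -19, so 41*(-19) ≡ 1 (mod 60)
Inverse = -19 mod 60 = 41
Check: 41 * 41 = 1681 ≡ 1 (mod 60)

41^(-1) ≡ 41 (mod 60)


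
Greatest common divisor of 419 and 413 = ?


419 = 1 * 413 + 6
413 = 68 * 6 + 5
6 = 1 * 5 + 1
5 = 5 * 1 + 0
GCD = 1


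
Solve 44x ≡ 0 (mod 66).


GCD(44, 66) = 22 divides 0
Divide: 2x ≡ 0 (mod 3)
x ≡ 0 (mod 3)


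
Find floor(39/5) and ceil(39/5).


39/5 = 7.8000
floor = 7
ceil = 8

floor = 7, ceil = 8


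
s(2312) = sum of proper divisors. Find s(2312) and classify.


Proper divisors: 1, 2, 4, 8, 17, 34, 68, 136, 289, 578, 1156
Sum = 1 + 2 + 4 + 8 + 17 + 34 + 68 + 136 + 289 + 578 + 1156 = 2293
2293 < 2312 → deficient

s(2312) = 2293 (deficient)


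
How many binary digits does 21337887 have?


21337887 in base 2 = 1010001011001011100011111
Number of digits = 25

25 digits (base 2)


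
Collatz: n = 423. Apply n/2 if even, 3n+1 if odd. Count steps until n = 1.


423 → 1270 → 635 → 1906 → 953 → 2860 → 1430 → 715 → 2146 → 1073 → 3220 → 1610 → 805 → 2416 → 1208 → 604 → 302 → 151 → 454 → 227 → 682 → 341 → 1024 → 512 → 256 → 128 → 64 → 32 → 16 → 8 → 4 → 2 → 1
Total steps = 32

32 steps


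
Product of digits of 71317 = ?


7 × 1 × 3 × 1 × 7 = 147


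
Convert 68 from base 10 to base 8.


68 (base 10) = 68 (decimal)
68 (decimal) = 104 (base 8)


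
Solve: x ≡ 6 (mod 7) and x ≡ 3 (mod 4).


M = 7*4 = 28
M1 = M/7 = 4, M2 = M/4 = 7
M1^(-1) mod 7 = 2, M2^(-1) mod 4 = 3
x = 6*4*2 + 3*7*3 = 111
111 mod 28 = 27
Check: 27 mod 7 = 6 ✓, 27 mod 4 = 3 ✓

x ≡ 27 (mod 28)


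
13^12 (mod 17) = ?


13^1 mod 17 = 13
13^2 mod 17 = 16
13^3 mod 17 = 4
13^4 mod 17 = 1
13^5 mod 17 = 13
13^6 mod 17 = 16
13^7 mod 17 = 4
13^8 mod 17 = 1
13^9 mod 17 = 13
13^10 mod 17 = 16
13^11 mod 17 = 4
13^12 mod 17 = 1


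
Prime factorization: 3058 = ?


3058 / 2 = 1529
1529 / 11 = 139
139 / 139 = 1
3058 = 2 × 11 × 139


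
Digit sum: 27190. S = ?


2 + 7 + 1 + 9 + 0 = 19


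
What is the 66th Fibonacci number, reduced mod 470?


F(k) mod 470 for k=1..66:
1, 1, 2, 3, 5, 8, 13, 21, 34, 55, 89, 144, 233, 377, 140, 47, 187, 234, 421, 185, 136, 321, 457, 308, 295, 133, 428, 91, 49, 140, 189, 329, 48, 377, 425, 332, 287, 149, 436, 115, 81, 196, 277, 3, 280, 283, 93, 376, 469, 375, 374, 279, 183, 462, 175, 167, 342, 39, 381, 420, 331, 281, 142, 423, 95, 48
F(66) mod 470 = 48


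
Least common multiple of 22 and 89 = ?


GCD(22, 89) = 1
LCM = 22*89/1 = 1958/1 = 1958

LCM = 1958


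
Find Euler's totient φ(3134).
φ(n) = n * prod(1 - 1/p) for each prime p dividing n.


3134 = 2 × 1567
Prime factors: 2, 1567
φ(3134) = 3134 × (1-1/2) × (1-1/1567)
= 3134 × 1/2 × 1566/1567 = 1566

φ(3134) = 1566


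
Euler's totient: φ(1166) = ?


1166 = 2 × 11 × 53
Prime factors: 2, 11, 53
φ(1166) = 1166 × (1-1/2) × (1-1/11) × (1-1/53)
= 1166 × 1/2 × 10/11 × 52/53 = 520

φ(1166) = 520


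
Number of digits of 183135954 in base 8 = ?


183135954 in base 8 = 1272467322
Number of digits = 10

10 digits (base 8)


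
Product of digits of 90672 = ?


9 × 0 × 6 × 7 × 2 = 0


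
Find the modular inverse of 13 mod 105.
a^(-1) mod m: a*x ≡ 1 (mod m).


Use the extended Euclidean algorithm on (105, 13); each row r = 105*s + 13*t:
r=105, s=1, t=0
r=13, s=0, t=1
q=8: r=1, s=1, t=-8   [105*(1) + 13*(-8) = 1]
q=13: r=0, s=-13, t=105   [105*(-13) + 13*(105) = 0]
GCD = 1 with t = -8, so 13*(-8) ≡ 1 (mod 105)
Inverse = -8 mod 105 = 97
Check: 13 * 97 = 1261 ≡ 1 (mod 105)

13^(-1) ≡ 97 (mod 105)


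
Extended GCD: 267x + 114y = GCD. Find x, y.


Tabular extended Euclidean (each row: r = 267*s + 114*t):
r=267, s=1, t=0
r=114, s=0, t=1
q=2: r=39, s=1, t=-2   [267*(1) + 114*(-2) = 39]
q=2: r=36, s=-2, t=5   [267*(-2) + 114*(5) = 36]
q=1: r=3, s=3, t=-7   [267*(3) + 114*(-7) = 3]
q=12: r=0, s=-38, t=89   [267*(-38) + 114*(89) = 0]
GCD = 3; from the row with r=3: x=3, y=-7
Check: 267*(3) + 114*(-7) = 801 - 798 = 3

GCD = 3, x = 3, y = -7


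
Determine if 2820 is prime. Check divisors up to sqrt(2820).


2820 / 2 = 1410 (exact division)
2820 is NOT prime.

No, 2820 is not prime


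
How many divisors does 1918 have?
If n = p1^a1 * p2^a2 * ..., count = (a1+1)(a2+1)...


1918 = 2^1 × 7^1 × 137^1
d(1918) = (1+1) × (1+1) × (1+1) = 8

8 divisors


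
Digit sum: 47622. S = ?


4 + 7 + 6 + 2 + 2 = 21


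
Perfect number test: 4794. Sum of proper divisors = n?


Proper divisors of 4794: 1, 2, 3, 6, 17, 34, 47, 51, 94, 102, 141, 282, 799, 1598, 2397
Sum = 1 + 2 + 3 + 6 + 17 + 34 + 47 + 51 + 94 + 102 + 141 + 282 + 799 + 1598 + 2397 = 5574

No, 4794 is not perfect (5574 ≠ 4794)


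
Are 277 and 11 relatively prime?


Euclidean algorithm:
277 = 25 * 11 + 2
11 = 5 * 2 + 1
2 = 2 * 1 + 0
GCD(277, 11) = 1

Yes, coprime (GCD = 1)


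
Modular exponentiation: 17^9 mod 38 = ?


17^1 mod 38 = 17
17^2 mod 38 = 23
17^3 mod 38 = 11
17^4 mod 38 = 35
17^5 mod 38 = 25
17^6 mod 38 = 7
17^7 mod 38 = 5
17^8 mod 38 = 9
17^9 mod 38 = 1


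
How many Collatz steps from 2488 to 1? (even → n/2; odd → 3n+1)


2488 → 1244 → 622 → 311 → 934 → 467 → 1402 → 701 → 2104 → 1052 → 526 → 263 → 790 → 395 → 1186 → 593 → 1780 → 890 → 445 → 1336 → 668 → 334 → 167 → 502 → 251 → 754 → 377 → 1132 → 566 → 283 → 850 → 425 → 1276 → 638 → 319 → 958 → 479 → 1438 → 719 → 2158 → 1079 → 3238 → 1619 → 4858 → 2429 → 7288 → 3644 → 1822 → 911 → 2734 → 1367 → 4102 → 2051 → 6154 → 3077 → 9232 → 4616 → 2308 → 1154 → 577 → 1732 → 866 → 433 → 1300 → 650 → 325 → 976 → 488 → 244 → 122 → 61 → 184 → 92 → 46 → 23 → 70 → 35 → 106 → 53 → 160 → 80 → 40 → 20 → 10 → 5 → 16 → 8 → 4 → 2 → 1
Total steps = 89

89 steps


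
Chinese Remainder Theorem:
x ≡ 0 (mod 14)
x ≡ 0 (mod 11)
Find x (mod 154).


M = 14*11 = 154
M1 = M/14 = 11, M2 = M/11 = 14
M1^(-1) mod 14 = 9, M2^(-1) mod 11 = 4
x = 0*11*9 + 0*14*4 = 0
0 mod 154 = 0
Check: 0 mod 14 = 0 ✓, 0 mod 11 = 0 ✓

x ≡ 0 (mod 154)


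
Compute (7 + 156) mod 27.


7 + 156 = 163
163 mod 27 = 1


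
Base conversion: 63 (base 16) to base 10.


63 (base 16) = 99 (decimal)
99 (decimal) = 99 (base 10)


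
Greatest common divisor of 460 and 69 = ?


460 = 6 * 69 + 46
69 = 1 * 46 + 23
46 = 2 * 23 + 0
GCD = 23


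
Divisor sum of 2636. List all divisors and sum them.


Divisors of 2636: 1, 2, 4, 659, 1318, 2636
Sum = 1 + 2 + 4 + 659 + 1318 + 2636 = 4620

σ(2636) = 4620


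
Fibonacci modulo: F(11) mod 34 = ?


F(k) mod 34 for k=1..11:
1, 1, 2, 3, 5, 8, 13, 21, 0, 21, 21
F(11) mod 34 = 21


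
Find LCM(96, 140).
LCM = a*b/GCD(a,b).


GCD(96, 140) = 4
LCM = 96*140/4 = 13440/4 = 3360

LCM = 3360


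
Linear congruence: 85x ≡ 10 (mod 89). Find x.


GCD(85, 89) = 1, unique solution
a^(-1) mod 89 = 22
x = 22 * 10 mod 89 = 42

x ≡ 42 (mod 89)


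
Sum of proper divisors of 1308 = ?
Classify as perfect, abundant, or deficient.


Proper divisors: 1, 2, 3, 4, 6, 12, 109, 218, 327, 436, 654
Sum = 1 + 2 + 3 + 4 + 6 + 12 + 109 + 218 + 327 + 436 + 654 = 1772
1772 > 1308 → abundant

s(1308) = 1772 (abundant)


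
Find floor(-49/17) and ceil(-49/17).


-49/17 = -2.8824
floor = -3
ceil = -2

floor = -3, ceil = -2


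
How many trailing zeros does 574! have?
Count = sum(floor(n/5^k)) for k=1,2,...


floor(574/5) = 114
floor(574/25) = 22
floor(574/125) = 4
Total = 140

140 trailing zeros


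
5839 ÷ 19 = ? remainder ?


5839 = 19 * 307 + 6
Check: 5833 + 6 = 5839

q = 307, r = 6


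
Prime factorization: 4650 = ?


4650 / 2 = 2325
2325 / 3 = 775
775 / 5 = 155
155 / 5 = 31
31 / 31 = 1
4650 = 2 × 3 × 5^2 × 31


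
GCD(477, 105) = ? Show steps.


477 = 4 * 105 + 57
105 = 1 * 57 + 48
57 = 1 * 48 + 9
48 = 5 * 9 + 3
9 = 3 * 3 + 0
GCD = 3


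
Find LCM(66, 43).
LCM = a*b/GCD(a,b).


GCD(66, 43) = 1
LCM = 66*43/1 = 2838/1 = 2838

LCM = 2838


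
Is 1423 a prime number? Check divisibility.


Check divisors up to sqrt(1423) = 37.7227
No divisors found.
1423 is prime.

Yes, 1423 is prime


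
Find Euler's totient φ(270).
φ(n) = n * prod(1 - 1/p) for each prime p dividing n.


270 = 2 × 3^3 × 5
Prime factors: 2, 3, 5
φ(270) = 270 × (1-1/2) × (1-1/3) × (1-1/5)
= 270 × 1/2 × 2/3 × 4/5 = 72

φ(270) = 72


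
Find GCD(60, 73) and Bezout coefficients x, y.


Tabular extended Euclidean (each row: r = 60*s + 73*t):
r=60, s=1, t=0
r=73, s=0, t=1
q=0: r=60, s=1, t=0   [60*(1) + 73*(0) = 60]
q=1: r=13, s=-1, t=1   [60*(-1) + 73*(1) = 13]
q=4: r=8, s=5, t=-4   [60*(5) + 73*(-4) = 8]
q=1: r=5, s=-6, t=5   [60*(-6) + 73*(5) = 5]
q=1: r=3, s=11, t=-9   [60*(11) + 73*(-9) = 3]
q=1: r=2, s=-17, t=14   [60*(-17) + 73*(14) = 2]
q=1: r=1, s=28, t=-23   [60*(28) + 73*(-23) = 1]
q=2: r=0, s=-73, t=60   [60*(-73) + 73*(60) = 0]
GCD = 1; from the row with r=1: x=28, y=-23
Check: 60*(28) + 73*(-23) = 1680 - 1679 = 1

GCD = 1, x = 28, y = -23


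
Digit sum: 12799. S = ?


1 + 2 + 7 + 9 + 9 = 28


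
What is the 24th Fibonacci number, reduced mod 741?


F(k) mod 741 for k=1..24:
1, 1, 2, 3, 5, 8, 13, 21, 34, 55, 89, 144, 233, 377, 610, 246, 115, 361, 476, 96, 572, 668, 499, 426
F(24) mod 741 = 426


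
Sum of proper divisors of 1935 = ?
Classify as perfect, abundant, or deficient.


Proper divisors: 1, 3, 5, 9, 15, 43, 45, 129, 215, 387, 645
Sum = 1 + 3 + 5 + 9 + 15 + 43 + 45 + 129 + 215 + 387 + 645 = 1497
1497 < 1935 → deficient

s(1935) = 1497 (deficient)


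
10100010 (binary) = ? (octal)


10100010 (base 2) = 162 (decimal)
162 (decimal) = 242 (base 8)


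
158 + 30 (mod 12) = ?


158 + 30 = 188
188 mod 12 = 8


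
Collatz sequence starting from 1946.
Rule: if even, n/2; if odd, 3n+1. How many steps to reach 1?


1946 → 973 → 2920 → 1460 → 730 → 365 → 1096 → 548 → 274 → 137 → 412 → 206 → 103 → 310 → 155 → 466 → 233 → 700 → 350 → 175 → 526 → 263 → 790 → 395 → 1186 → 593 → 1780 → 890 → 445 → 1336 → 668 → 334 → 167 → 502 → 251 → 754 → 377 → 1132 → 566 → 283 → 850 → 425 → 1276 → 638 → 319 → 958 → 479 → 1438 → 719 → 2158 → 1079 → 3238 → 1619 → 4858 → 2429 → 7288 → 3644 → 1822 → 911 → 2734 → 1367 → 4102 → 2051 → 6154 → 3077 → 9232 → 4616 → 2308 → 1154 → 577 → 1732 → 866 → 433 → 1300 → 650 → 325 → 976 → 488 → 244 → 122 → 61 → 184 → 92 → 46 → 23 → 70 → 35 → 106 → 53 → 160 → 80 → 40 → 20 → 10 → 5 → 16 → 8 → 4 → 2 → 1
Total steps = 99

99 steps


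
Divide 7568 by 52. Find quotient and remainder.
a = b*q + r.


7568 = 52 * 145 + 28
Check: 7540 + 28 = 7568

q = 145, r = 28


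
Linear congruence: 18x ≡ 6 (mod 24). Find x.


GCD(18, 24) = 6 divides 6
Divide: 3x ≡ 1 (mod 4)
x ≡ 3 (mod 4)


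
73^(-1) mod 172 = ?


Use the extended Euclidean algorithm on (172, 73); each row r = 172*s + 73*t:
r=172, s=1, t=0
r=73, s=0, t=1
q=2: r=26, s=1, t=-2   [172*(1) + 73*(-2) = 26]
q=2: r=21, s=-2, t=5   [172*(-2) + 73*(5) = 21]
q=1: r=5, s=3, t=-7   [172*(3) + 73*(-7) = 5]
q=4: r=1, s=-14, t=33   [172*(-14) + 73*(33) = 1]
q=5: r=0, s=73, t=-172   [172*(73) + 73*(-172) = 0]
GCD = 1 with t = 33, so 73*(33) ≡ 1 (mod 172)
Inverse = 33 mod 172 = 33
Check: 73 * 33 = 2409 ≡ 1 (mod 172)

73^(-1) ≡ 33 (mod 172)


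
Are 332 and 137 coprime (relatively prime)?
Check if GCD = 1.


Euclidean algorithm:
332 = 2 * 137 + 58
137 = 2 * 58 + 21
58 = 2 * 21 + 16
21 = 1 * 16 + 5
16 = 3 * 5 + 1
5 = 5 * 1 + 0
GCD(332, 137) = 1

Yes, coprime (GCD = 1)


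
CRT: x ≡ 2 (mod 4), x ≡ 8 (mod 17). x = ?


M = 4*17 = 68
M1 = M/4 = 17, M2 = M/17 = 4
M1^(-1) mod 4 = 1, M2^(-1) mod 17 = 13
x = 2*17*1 + 8*4*13 = 450
450 mod 68 = 42
Check: 42 mod 4 = 2 ✓, 42 mod 17 = 8 ✓

x ≡ 42 (mod 68)


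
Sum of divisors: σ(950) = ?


Divisors of 950: 1, 2, 5, 10, 19, 25, 38, 50, 95, 190, 475, 950
Sum = 1 + 2 + 5 + 10 + 19 + 25 + 38 + 50 + 95 + 190 + 475 + 950 = 1860

σ(950) = 1860


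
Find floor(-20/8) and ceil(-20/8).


-20/8 = -2.5000
floor = -3
ceil = -2

floor = -3, ceil = -2


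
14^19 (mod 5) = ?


14^1 mod 5 = 4
14^2 mod 5 = 1
14^3 mod 5 = 4
14^4 mod 5 = 1
14^5 mod 5 = 4
14^6 mod 5 = 1
14^7 mod 5 = 4
14^8 mod 5 = 1
14^9 mod 5 = 4
14^10 mod 5 = 1
14^11 mod 5 = 4
14^12 mod 5 = 1
14^13 mod 5 = 4
14^14 mod 5 = 1
14^15 mod 5 = 4
14^16 mod 5 = 1
14^17 mod 5 = 4
14^18 mod 5 = 1
14^19 mod 5 = 4


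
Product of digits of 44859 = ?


4 × 4 × 8 × 5 × 9 = 5760


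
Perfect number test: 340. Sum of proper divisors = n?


Proper divisors of 340: 1, 2, 4, 5, 10, 17, 20, 34, 68, 85, 170
Sum = 1 + 2 + 4 + 5 + 10 + 17 + 20 + 34 + 68 + 85 + 170 = 416

No, 340 is not perfect (416 ≠ 340)


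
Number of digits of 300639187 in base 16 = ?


300639187 in base 16 = 11EB63D3
Number of digits = 8

8 digits (base 16)


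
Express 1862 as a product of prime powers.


1862 / 2 = 931
931 / 7 = 133
133 / 7 = 19
19 / 19 = 1
1862 = 2 × 7^2 × 19


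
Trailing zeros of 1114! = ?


floor(1114/5) = 222
floor(1114/25) = 44
floor(1114/125) = 8
floor(1114/625) = 1
Total = 275

275 trailing zeros


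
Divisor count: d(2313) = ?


2313 = 3^2 × 257^1
d(2313) = (2+1) × (1+1) = 6

6 divisors


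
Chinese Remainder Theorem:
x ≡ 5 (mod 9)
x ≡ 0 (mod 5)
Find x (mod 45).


M = 9*5 = 45
M1 = M/9 = 5, M2 = M/5 = 9
M1^(-1) mod 9 = 2, M2^(-1) mod 5 = 4
x = 5*5*2 + 0*9*4 = 50
50 mod 45 = 5
Check: 5 mod 9 = 5 ✓, 5 mod 5 = 0 ✓

x ≡ 5 (mod 45)


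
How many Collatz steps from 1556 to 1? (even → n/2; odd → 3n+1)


1556 → 778 → 389 → 1168 → 584 → 292 → 146 → 73 → 220 → 110 → 55 → 166 → 83 → 250 → 125 → 376 → 188 → 94 → 47 → 142 → 71 → 214 → 107 → 322 → 161 → 484 → 242 → 121 → 364 → 182 → 91 → 274 → 137 → 412 → 206 → 103 → 310 → 155 → 466 → 233 → 700 → 350 → 175 → 526 → 263 → 790 → 395 → 1186 → 593 → 1780 → 890 → 445 → 1336 → 668 → 334 → 167 → 502 → 251 → 754 → 377 → 1132 → 566 → 283 → 850 → 425 → 1276 → 638 → 319 → 958 → 479 → 1438 → 719 → 2158 → 1079 → 3238 → 1619 → 4858 → 2429 → 7288 → 3644 → 1822 → 911 → 2734 → 1367 → 4102 → 2051 → 6154 → 3077 → 9232 → 4616 → 2308 → 1154 → 577 → 1732 → 866 → 433 → 1300 → 650 → 325 → 976 → 488 → 244 → 122 → 61 → 184 → 92 → 46 → 23 → 70 → 35 → 106 → 53 → 160 → 80 → 40 → 20 → 10 → 5 → 16 → 8 → 4 → 2 → 1
Total steps = 122

122 steps


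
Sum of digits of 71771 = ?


7 + 1 + 7 + 7 + 1 = 23


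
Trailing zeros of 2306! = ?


floor(2306/5) = 461
floor(2306/25) = 92
floor(2306/125) = 18
floor(2306/625) = 3
Total = 574

574 trailing zeros


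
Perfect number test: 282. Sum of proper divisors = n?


Proper divisors of 282: 1, 2, 3, 6, 47, 94, 141
Sum = 1 + 2 + 3 + 6 + 47 + 94 + 141 = 294

No, 282 is not perfect (294 ≠ 282)


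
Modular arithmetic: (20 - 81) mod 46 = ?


20 - 81 = -61
-61 mod 46 = 31


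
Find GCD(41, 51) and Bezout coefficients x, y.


Tabular extended Euclidean (each row: r = 41*s + 51*t):
r=41, s=1, t=0
r=51, s=0, t=1
q=0: r=41, s=1, t=0   [41*(1) + 51*(0) = 41]
q=1: r=10, s=-1, t=1   [41*(-1) + 51*(1) = 10]
q=4: r=1, s=5, t=-4   [41*(5) + 51*(-4) = 1]
q=10: r=0, s=-51, t=41   [41*(-51) + 51*(41) = 0]
GCD = 1; from the row with r=1: x=5, y=-4
Check: 41*(5) + 51*(-4) = 205 - 204 = 1

GCD = 1, x = 5, y = -4


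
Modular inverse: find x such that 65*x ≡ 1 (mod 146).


Use the extended Euclidean algorithm on (146, 65); each row r = 146*s + 65*t:
r=146, s=1, t=0
r=65, s=0, t=1
q=2: r=16, s=1, t=-2   [146*(1) + 65*(-2) = 16]
q=4: r=1, s=-4, t=9   [146*(-4) + 65*(9) = 1]
q=16: r=0, s=65, t=-146   [146*(65) + 65*(-146) = 0]
GCD = 1 with t = 9, so 65*(9) ≡ 1 (mod 146)
Inverse = 9 mod 146 = 9
Check: 65 * 9 = 585 ≡ 1 (mod 146)

65^(-1) ≡ 9 (mod 146)


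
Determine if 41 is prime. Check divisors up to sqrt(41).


Check divisors up to sqrt(41) = 6.4031
No divisors found.
41 is prime.

Yes, 41 is prime


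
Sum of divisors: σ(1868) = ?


Divisors of 1868: 1, 2, 4, 467, 934, 1868
Sum = 1 + 2 + 4 + 467 + 934 + 1868 = 3276

σ(1868) = 3276


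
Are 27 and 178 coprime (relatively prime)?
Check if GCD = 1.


Euclidean algorithm:
178 = 6 * 27 + 16
27 = 1 * 16 + 11
16 = 1 * 11 + 5
11 = 2 * 5 + 1
5 = 5 * 1 + 0
GCD(27, 178) = 1

Yes, coprime (GCD = 1)


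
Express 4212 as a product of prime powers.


4212 / 2 = 2106
2106 / 2 = 1053
1053 / 3 = 351
351 / 3 = 117
117 / 3 = 39
39 / 3 = 13
13 / 13 = 1
4212 = 2^2 × 3^4 × 13


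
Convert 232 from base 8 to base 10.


232 (base 8) = 154 (decimal)
154 (decimal) = 154 (base 10)


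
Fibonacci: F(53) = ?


Sequence: 1, 1, 2, 3, 5, 8, 13, 21, 34, 55, 89, 144, 233, 377, 610, 987, 1597, 2584, 4181, 6765, 10946, 17711, 28657, 46368, 75025, 121393, 196418, 317811, 514229, 832040, 1346269, 2178309, 3524578, 5702887, 9227465, 14930352, 24157817, 39088169, 63245986, 102334155, 165580141, 267914296, 433494437, 701408733, 1134903170, 1836311903, 2971215073, 4807526976, 7778742049, 12586269025, 20365011074, 32951280099, 53316291173
F(53) = 53316291173


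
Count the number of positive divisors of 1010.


1010 = 2^1 × 5^1 × 101^1
d(1010) = (1+1) × (1+1) × (1+1) = 8

8 divisors


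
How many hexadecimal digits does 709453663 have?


709453663 in base 16 = 2A49675F
Number of digits = 8

8 digits (base 16)


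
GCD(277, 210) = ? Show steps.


277 = 1 * 210 + 67
210 = 3 * 67 + 9
67 = 7 * 9 + 4
9 = 2 * 4 + 1
4 = 4 * 1 + 0
GCD = 1


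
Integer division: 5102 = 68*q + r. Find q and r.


5102 = 68 * 75 + 2
Check: 5100 + 2 = 5102

q = 75, r = 2


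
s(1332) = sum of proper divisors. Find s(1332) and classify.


Proper divisors: 1, 2, 3, 4, 6, 9, 12, 18, 36, 37, 74, 111, 148, 222, 333, 444, 666
Sum = 1 + 2 + 3 + 4 + 6 + 9 + 12 + 18 + 36 + 37 + 74 + 111 + 148 + 222 + 333 + 444 + 666 = 2126
2126 > 1332 → abundant

s(1332) = 2126 (abundant)


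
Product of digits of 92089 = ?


9 × 2 × 0 × 8 × 9 = 0


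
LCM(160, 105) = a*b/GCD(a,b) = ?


GCD(160, 105) = 5
LCM = 160*105/5 = 16800/5 = 3360

LCM = 3360


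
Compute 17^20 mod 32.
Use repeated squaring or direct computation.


17^1 mod 32 = 17
17^2 mod 32 = 1
17^3 mod 32 = 17
17^4 mod 32 = 1
17^5 mod 32 = 17
17^6 mod 32 = 1
17^7 mod 32 = 17
17^8 mod 32 = 1
17^9 mod 32 = 17
17^10 mod 32 = 1
17^11 mod 32 = 17
17^12 mod 32 = 1
17^13 mod 32 = 17
17^14 mod 32 = 1
17^15 mod 32 = 17
17^16 mod 32 = 1
17^17 mod 32 = 17
17^18 mod 32 = 1
17^19 mod 32 = 17
17^20 mod 32 = 1


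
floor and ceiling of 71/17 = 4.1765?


71/17 = 4.1765
floor = 4
ceil = 5

floor = 4, ceil = 5


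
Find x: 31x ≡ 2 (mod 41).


GCD(31, 41) = 1, unique solution
a^(-1) mod 41 = 4
x = 4 * 2 mod 41 = 8

x ≡ 8 (mod 41)


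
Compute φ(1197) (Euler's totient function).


1197 = 3^2 × 7 × 19
Prime factors: 3, 7, 19
φ(1197) = 1197 × (1-1/3) × (1-1/7) × (1-1/19)
= 1197 × 2/3 × 6/7 × 18/19 = 648

φ(1197) = 648


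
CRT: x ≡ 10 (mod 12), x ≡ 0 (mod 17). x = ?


M = 12*17 = 204
M1 = M/12 = 17, M2 = M/17 = 12
M1^(-1) mod 12 = 5, M2^(-1) mod 17 = 10
x = 10*17*5 + 0*12*10 = 850
850 mod 204 = 34
Check: 34 mod 12 = 10 ✓, 34 mod 17 = 0 ✓

x ≡ 34 (mod 204)


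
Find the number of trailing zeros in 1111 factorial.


floor(1111/5) = 222
floor(1111/25) = 44
floor(1111/125) = 8
floor(1111/625) = 1
Total = 275

275 trailing zeros


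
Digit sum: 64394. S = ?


6 + 4 + 3 + 9 + 4 = 26


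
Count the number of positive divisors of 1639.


1639 = 11^1 × 149^1
d(1639) = (1+1) × (1+1) = 4

4 divisors


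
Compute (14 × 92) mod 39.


14 × 92 = 1288
1288 mod 39 = 1


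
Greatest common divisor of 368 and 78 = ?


368 = 4 * 78 + 56
78 = 1 * 56 + 22
56 = 2 * 22 + 12
22 = 1 * 12 + 10
12 = 1 * 10 + 2
10 = 5 * 2 + 0
GCD = 2


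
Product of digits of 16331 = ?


1 × 6 × 3 × 3 × 1 = 54


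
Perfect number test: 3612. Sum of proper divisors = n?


Proper divisors of 3612: 1, 2, 3, 4, 6, 7, 12, 14, 21, 28, 42, 43, 84, 86, 129, 172, 258, 301, 516, 602, 903, 1204, 1806
Sum = 1 + 2 + 3 + 4 + 6 + 7 + 12 + 14 + 21 + 28 + 42 + 43 + 84 + 86 + 129 + 172 + 258 + 301 + 516 + 602 + 903 + 1204 + 1806 = 6244

No, 3612 is not perfect (6244 ≠ 3612)


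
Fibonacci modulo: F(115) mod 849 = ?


F(k) mod 849 for k=1..115:
1, 1, 2, 3, 5, 8, 13, 21, 34, 55, 89, 144, 233, 377, 610, 138, 748, 37, 785, 822, 758, 731, 640, 522, 313, 835, 299, 285, 584, 20, 604, 624, 379, 154, 533, 687, 371, 209, 580, 789, 520, 460, 131, 591, 722, 464, 337, 801, 289, 241, 530, 771, 452, 374, 826, 351, 328, 679, 158, 837, 146, 134, 280, 414, 694, 259, 104, 363, 467, 830, 448, 429, 28, 457, 485, 93, 578, 671, 400, 222, 622, 844, 617, 612, 380, 143, 523, 666, 340, 157, 497, 654, 302, 107, 409, 516, 76, 592, 668, 411, 230, 641, 22, 663, 685, 499, 335, 834, 320, 305, 625, 81, 706, 787, 644
F(115) mod 849 = 644


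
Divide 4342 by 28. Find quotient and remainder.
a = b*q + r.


4342 = 28 * 155 + 2
Check: 4340 + 2 = 4342

q = 155, r = 2


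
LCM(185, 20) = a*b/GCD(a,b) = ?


GCD(185, 20) = 5
LCM = 185*20/5 = 3700/5 = 740

LCM = 740


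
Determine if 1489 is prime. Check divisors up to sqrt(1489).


Check divisors up to sqrt(1489) = 38.5876
No divisors found.
1489 is prime.

Yes, 1489 is prime


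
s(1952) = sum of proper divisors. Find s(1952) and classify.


Proper divisors: 1, 2, 4, 8, 16, 32, 61, 122, 244, 488, 976
Sum = 1 + 2 + 4 + 8 + 16 + 32 + 61 + 122 + 244 + 488 + 976 = 1954
1954 > 1952 → abundant

s(1952) = 1954 (abundant)


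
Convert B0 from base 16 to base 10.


B0 (base 16) = 176 (decimal)
176 (decimal) = 176 (base 10)


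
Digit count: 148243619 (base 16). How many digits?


148243619 in base 16 = 8D604A3
Number of digits = 7

7 digits (base 16)


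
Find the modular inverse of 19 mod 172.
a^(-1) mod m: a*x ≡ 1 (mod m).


Use the extended Euclidean algorithm on (172, 19); each row r = 172*s + 19*t:
r=172, s=1, t=0
r=19, s=0, t=1
q=9: r=1, s=1, t=-9   [172*(1) + 19*(-9) = 1]
q=19: r=0, s=-19, t=172   [172*(-19) + 19*(172) = 0]
GCD = 1 with t = -9, so 19*(-9) ≡ 1 (mod 172)
Inverse = -9 mod 172 = 163
Check: 19 * 163 = 3097 ≡ 1 (mod 172)

19^(-1) ≡ 163 (mod 172)


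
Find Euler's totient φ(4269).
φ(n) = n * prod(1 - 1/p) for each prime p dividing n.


4269 = 3 × 1423
Prime factors: 3, 1423
φ(4269) = 4269 × (1-1/3) × (1-1/1423)
= 4269 × 2/3 × 1422/1423 = 2844

φ(4269) = 2844


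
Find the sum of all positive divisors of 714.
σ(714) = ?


Divisors of 714: 1, 2, 3, 6, 7, 14, 17, 21, 34, 42, 51, 102, 119, 238, 357, 714
Sum = 1 + 2 + 3 + 6 + 7 + 14 + 17 + 21 + 34 + 42 + 51 + 102 + 119 + 238 + 357 + 714 = 1728

σ(714) = 1728


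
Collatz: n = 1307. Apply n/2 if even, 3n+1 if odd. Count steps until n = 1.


1307 → 3922 → 1961 → 5884 → 2942 → 1471 → 4414 → 2207 → 6622 → 3311 → 9934 → 4967 → 14902 → 7451 → 22354 → 11177 → 33532 → 16766 → 8383 → 25150 → 12575 → 37726 → 18863 → 56590 → 28295 → 84886 → 42443 → 127330 → 63665 → 190996 → 95498 → 47749 → 143248 → 71624 → 35812 → 17906 → 8953 → 26860 → 13430 → 6715 → 20146 → 10073 → 30220 → 15110 → 7555 → 22666 → 11333 → 34000 → 17000 → 8500 → 4250 → 2125 → 6376 → 3188 → 1594 → 797 → 2392 → 1196 → 598 → 299 → 898 → 449 → 1348 → 674 → 337 → 1012 → 506 → 253 → 760 → 380 → 190 → 95 → 286 → 143 → 430 → 215 → 646 → 323 → 970 → 485 → 1456 → 728 → 364 → 182 → 91 → 274 → 137 → 412 → 206 → 103 → 310 → 155 → 466 → 233 → 700 → 350 → 175 → 526 → 263 → 790 → 395 → 1186 → 593 → 1780 → 890 → 445 → 1336 → 668 → 334 → 167 → 502 → 251 → 754 → 377 → 1132 → 566 → 283 → 850 → 425 → 1276 → 638 → 319 → 958 → 479 → 1438 → 719 → 2158 → 1079 → 3238 → 1619 → 4858 → 2429 → 7288 → 3644 → 1822 → 911 → 2734 → 1367 → 4102 → 2051 → 6154 → 3077 → 9232 → 4616 → 2308 → 1154 → 577 → 1732 → 866 → 433 → 1300 → 650 → 325 → 976 → 488 → 244 → 122 → 61 → 184 → 92 → 46 → 23 → 70 → 35 → 106 → 53 → 160 → 80 → 40 → 20 → 10 → 5 → 16 → 8 → 4 → 2 → 1
Total steps = 176

176 steps
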